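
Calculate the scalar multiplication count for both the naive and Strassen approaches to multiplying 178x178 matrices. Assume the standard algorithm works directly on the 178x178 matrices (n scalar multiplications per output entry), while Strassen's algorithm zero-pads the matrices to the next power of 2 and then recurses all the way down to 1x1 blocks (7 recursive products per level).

Matrix multiplication for 178x178 matrices:

Strassen's algorithm requires power-of-2 dimensions. Pad 178x178 to 256x256 (next power of 2).

Standard algorithm: 178^3 = 5639752 multiplications
Strassen's algorithm: 7^(log2(256)) = 7^8 = 5764801 multiplications
Difference: 5639752 - 5764801 = -125049 (Strassen uses MORE here due to padding overhead — for small or just-over-power-of-2 n, padding can outweigh the per-level savings)

Standard: 5639752 multiplications (178^3). Strassen: 5764801 multiplications (7^8, after padding to 256x256). Strassen reduces 8 recursive multiplications to 7 at each level.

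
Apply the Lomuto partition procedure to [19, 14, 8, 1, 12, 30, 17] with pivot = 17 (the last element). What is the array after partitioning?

Lomuto partition with pivot = 17:

Initial array: [19, 14, 8, 1, 12, 30, 17]

arr[0]=19 > 17: no swap
arr[1]=14 <= 17: swap with position 0, array becomes [14, 19, 8, 1, 12, 30, 17]
arr[2]=8 <= 17: swap with position 1, array becomes [14, 8, 19, 1, 12, 30, 17]
arr[3]=1 <= 17: swap with position 2, array becomes [14, 8, 1, 19, 12, 30, 17]
arr[4]=12 <= 17: swap with position 3, array becomes [14, 8, 1, 12, 19, 30, 17]
arr[5]=30 > 17: no swap

Place pivot at position 4: [14, 8, 1, 12, 17, 30, 19]
Pivot position: 4

After partitioning with pivot 17, the array becomes [14, 8, 1, 12, 17, 30, 19]. The pivot is placed at index 4. All elements to the left of the pivot are <= 17, and all elements to the right are > 17.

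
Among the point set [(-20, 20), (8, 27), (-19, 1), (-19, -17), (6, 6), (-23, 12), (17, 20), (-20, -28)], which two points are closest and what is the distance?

Computing all pairwise distances among 8 points:

d((-20, 20), (8, 27)) = 28.8617
d((-20, 20), (-19, 1)) = 19.0263
d((-20, 20), (-19, -17)) = 37.0135
d((-20, 20), (6, 6)) = 29.5296
d((-20, 20), (-23, 12)) = 8.544 <-- minimum
d((-20, 20), (17, 20)) = 37.0
d((-20, 20), (-20, -28)) = 48.0
d((8, 27), (-19, 1)) = 37.4833
d((8, 27), (-19, -17)) = 51.6236
d((8, 27), (6, 6)) = 21.095
d((8, 27), (-23, 12)) = 34.4384
d((8, 27), (17, 20)) = 11.4018
d((8, 27), (-20, -28)) = 61.7171
d((-19, 1), (-19, -17)) = 18.0
d((-19, 1), (6, 6)) = 25.4951
d((-19, 1), (-23, 12)) = 11.7047
d((-19, 1), (17, 20)) = 40.7063
d((-19, 1), (-20, -28)) = 29.0172
d((-19, -17), (6, 6)) = 33.9706
d((-19, -17), (-23, 12)) = 29.2746
d((-19, -17), (17, 20)) = 51.6236
d((-19, -17), (-20, -28)) = 11.0454
d((6, 6), (-23, 12)) = 29.6142
d((6, 6), (17, 20)) = 17.8045
d((6, 6), (-20, -28)) = 42.8019
d((-23, 12), (17, 20)) = 40.7922
d((-23, 12), (-20, -28)) = 40.1123
d((17, 20), (-20, -28)) = 60.6053

Closest pair: (-20, 20) and (-23, 12) with distance 8.544

The closest pair is (-20, 20) and (-23, 12) with Euclidean distance 8.544. For 8 points, brute-force pairwise comparison is shown above. For large n, the divide-and-conquer algorithm (sort by x, recurse on halves, check the dividing strip) achieves O(n log n).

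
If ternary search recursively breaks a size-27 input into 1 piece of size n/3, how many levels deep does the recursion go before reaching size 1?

For divide and conquer with division factor 3:

Problem sizes at each level:
Level 0: 27
Level 1: 9
Level 2: 3
Level 3: 1

The root is level 0 and the size-1 base case is level 3 (the tree spans levels 0 through 3, i.e. 4 levels counting the root), so the depth is the number of divisions: log_3(27) = 3

The recursion tree depth is log_3(27) = 3. At each level, the problem size is divided by 3, so it takes 3 divisions to reduce to a base case of size 1. The algorithm makes 1 recursive call at each level.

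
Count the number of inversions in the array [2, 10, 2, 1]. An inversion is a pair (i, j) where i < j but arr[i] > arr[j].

Finding inversions in [2, 10, 2, 1]:

(0, 3): arr[0]=2 > arr[3]=1
(1, 2): arr[1]=10 > arr[2]=2
(1, 3): arr[1]=10 > arr[3]=1
(2, 3): arr[2]=2 > arr[3]=1

Total inversions: 4

The array has 4 inversion(s): (0,3), (1,2), (1,3), (2,3). Each pair (i,j) satisfies i < j and arr[i] > arr[j].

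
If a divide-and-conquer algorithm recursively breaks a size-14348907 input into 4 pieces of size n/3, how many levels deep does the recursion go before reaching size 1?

For divide and conquer with division factor 3:

Problem sizes at each level:
Level 0: 14348907
Level 1: 4782969
Level 2: 1594323
Level 3: 531441
Level 4: 177147
Level 5: 59049
Level 6: 19683
Level 7: 6561
Level 8: 2187
Level 9: 729
Level 10: 243
Level 11: 81
Level 12: 27
Level 13: 9
Level 14: 3
Level 15: 1

The root is level 0 and the size-1 base case is level 15 (the tree spans levels 0 through 15, i.e. 16 levels counting the root), so the depth is the number of divisions: log_3(14348907) = 15

The recursion tree depth is log_3(14348907) = 15. At each level, the problem size is divided by 3, so it takes 15 divisions to reduce to a base case of size 1. The algorithm makes 4 recursive calls at each level.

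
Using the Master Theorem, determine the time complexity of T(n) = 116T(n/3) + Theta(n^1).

Master Theorem for T(n) = 116T(n/3) + O(n^1):

a = 116, b = 3, c = 1
log_b(a) = log_3(116) = 4.3269

Case 1: c = 1 < log_3(116) = 4.3269
T(n) = O(n^(log_3 116))

For T(n) = 116T(n/3) + O(n^1): log_3(116) = 4.3269. This is Case 1 of the Master Theorem (c < log_b(a), work dominated by leaves), giving O(n^(log_3 116)).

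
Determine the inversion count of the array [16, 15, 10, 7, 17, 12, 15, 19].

Finding inversions in [16, 15, 10, 7, 17, 12, 15, 19]:

(0, 1): arr[0]=16 > arr[1]=15
(0, 2): arr[0]=16 > arr[2]=10
(0, 3): arr[0]=16 > arr[3]=7
(0, 5): arr[0]=16 > arr[5]=12
(0, 6): arr[0]=16 > arr[6]=15
(1, 2): arr[1]=15 > arr[2]=10
(1, 3): arr[1]=15 > arr[3]=7
(1, 5): arr[1]=15 > arr[5]=12
(2, 3): arr[2]=10 > arr[3]=7
(4, 5): arr[4]=17 > arr[5]=12
(4, 6): arr[4]=17 > arr[6]=15

Total inversions: 11

The array has 11 inversion(s): (0,1), (0,2), (0,3), (0,5), (0,6), (1,2), (1,3), (1,5), (2,3), (4,5), (4,6). Each pair (i,j) satisfies i < j and arr[i] > arr[j].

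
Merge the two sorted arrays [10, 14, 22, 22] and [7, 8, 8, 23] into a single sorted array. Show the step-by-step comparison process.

Merging process:

Compare 10 vs 7: take 7 from right. Merged: [7]
Compare 10 vs 8: take 8 from right. Merged: [7, 8]
Compare 10 vs 8: take 8 from right. Merged: [7, 8, 8]
Compare 10 vs 23: take 10 from left. Merged: [7, 8, 8, 10]
Compare 14 vs 23: take 14 from left. Merged: [7, 8, 8, 10, 14]
Compare 22 vs 23: take 22 from left. Merged: [7, 8, 8, 10, 14, 22]
Compare 22 vs 23: take 22 from left. Merged: [7, 8, 8, 10, 14, 22, 22]
Append remaining from right: [23]. Merged: [7, 8, 8, 10, 14, 22, 22, 23]

Final merged array: [7, 8, 8, 10, 14, 22, 22, 23]
Total comparisons: 7

The merged array is [7, 8, 8, 10, 14, 22, 22, 23], requiring 7 comparisons. The merge step runs in O(n) time where n is the total number of elements.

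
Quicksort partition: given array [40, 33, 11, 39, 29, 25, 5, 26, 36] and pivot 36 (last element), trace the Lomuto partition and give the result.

Lomuto partition with pivot = 36:

Initial array: [40, 33, 11, 39, 29, 25, 5, 26, 36]

arr[0]=40 > 36: no swap
arr[1]=33 <= 36: swap with position 0, array becomes [33, 40, 11, 39, 29, 25, 5, 26, 36]
arr[2]=11 <= 36: swap with position 1, array becomes [33, 11, 40, 39, 29, 25, 5, 26, 36]
arr[3]=39 > 36: no swap
arr[4]=29 <= 36: swap with position 2, array becomes [33, 11, 29, 39, 40, 25, 5, 26, 36]
arr[5]=25 <= 36: swap with position 3, array becomes [33, 11, 29, 25, 40, 39, 5, 26, 36]
arr[6]=5 <= 36: swap with position 4, array becomes [33, 11, 29, 25, 5, 39, 40, 26, 36]
arr[7]=26 <= 36: swap with position 5, array becomes [33, 11, 29, 25, 5, 26, 40, 39, 36]

Place pivot at position 6: [33, 11, 29, 25, 5, 26, 36, 39, 40]
Pivot position: 6

After partitioning with pivot 36, the array becomes [33, 11, 29, 25, 5, 26, 36, 39, 40]. The pivot is placed at index 6. All elements to the left of the pivot are <= 36, and all elements to the right are > 36.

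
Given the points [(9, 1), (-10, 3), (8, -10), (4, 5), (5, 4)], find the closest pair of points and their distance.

Computing all pairwise distances among 5 points:

d((9, 1), (-10, 3)) = 19.105
d((9, 1), (8, -10)) = 11.0454
d((9, 1), (4, 5)) = 6.4031
d((9, 1), (5, 4)) = 5.0
d((-10, 3), (8, -10)) = 22.2036
d((-10, 3), (4, 5)) = 14.1421
d((-10, 3), (5, 4)) = 15.0333
d((8, -10), (4, 5)) = 15.5242
d((8, -10), (5, 4)) = 14.3178
d((4, 5), (5, 4)) = 1.4142 <-- minimum

Closest pair: (4, 5) and (5, 4) with distance 1.4142

The closest pair is (4, 5) and (5, 4) with Euclidean distance 1.4142. For 5 points, brute-force pairwise comparison is shown above. For large n, the divide-and-conquer algorithm (sort by x, recurse on halves, check the dividing strip) achieves O(n log n).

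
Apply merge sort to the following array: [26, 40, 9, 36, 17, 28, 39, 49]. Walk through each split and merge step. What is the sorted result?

Merge sort trace:

Split: [26, 40, 9, 36, 17, 28, 39, 49] -> [26, 40, 9, 36] and [17, 28, 39, 49]
  Split: [26, 40, 9, 36] -> [26, 40] and [9, 36]
    Split: [26, 40] -> [26] and [40]
    Merge: [26] + [40] -> [26, 40]
    Split: [9, 36] -> [9] and [36]
    Merge: [9] + [36] -> [9, 36]
  Merge: [26, 40] + [9, 36] -> [9, 26, 36, 40]
  Split: [17, 28, 39, 49] -> [17, 28] and [39, 49]
    Split: [17, 28] -> [17] and [28]
    Merge: [17] + [28] -> [17, 28]
    Split: [39, 49] -> [39] and [49]
    Merge: [39] + [49] -> [39, 49]
  Merge: [17, 28] + [39, 49] -> [17, 28, 39, 49]
Merge: [9, 26, 36, 40] + [17, 28, 39, 49] -> [9, 17, 26, 28, 36, 39, 40, 49]

Final sorted array: [9, 17, 26, 28, 36, 39, 40, 49]

The merge sort proceeds by recursively splitting the array and merging sorted halves.
After all merges, the sorted array is [9, 17, 26, 28, 36, 39, 40, 49].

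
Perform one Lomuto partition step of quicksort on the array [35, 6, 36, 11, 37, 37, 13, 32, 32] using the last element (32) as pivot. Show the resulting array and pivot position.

Lomuto partition with pivot = 32:

Initial array: [35, 6, 36, 11, 37, 37, 13, 32, 32]

arr[0]=35 > 32: no swap
arr[1]=6 <= 32: swap with position 0, array becomes [6, 35, 36, 11, 37, 37, 13, 32, 32]
arr[2]=36 > 32: no swap
arr[3]=11 <= 32: swap with position 1, array becomes [6, 11, 36, 35, 37, 37, 13, 32, 32]
arr[4]=37 > 32: no swap
arr[5]=37 > 32: no swap
arr[6]=13 <= 32: swap with position 2, array becomes [6, 11, 13, 35, 37, 37, 36, 32, 32]
arr[7]=32 <= 32: swap with position 3, array becomes [6, 11, 13, 32, 37, 37, 36, 35, 32]

Place pivot at position 4: [6, 11, 13, 32, 32, 37, 36, 35, 37]
Pivot position: 4

After partitioning with pivot 32, the array becomes [6, 11, 13, 32, 32, 37, 36, 35, 37]. The pivot is placed at index 4. All elements to the left of the pivot are <= 32, and all elements to the right are > 32.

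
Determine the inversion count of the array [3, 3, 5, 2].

Finding inversions in [3, 3, 5, 2]:

(0, 3): arr[0]=3 > arr[3]=2
(1, 3): arr[1]=3 > arr[3]=2
(2, 3): arr[2]=5 > arr[3]=2

Total inversions: 3

The array has 3 inversion(s): (0,3), (1,3), (2,3). Each pair (i,j) satisfies i < j and arr[i] > arr[j].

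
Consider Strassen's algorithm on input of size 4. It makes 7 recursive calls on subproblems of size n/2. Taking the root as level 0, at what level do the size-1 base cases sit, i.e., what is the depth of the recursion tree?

For divide and conquer with division factor 2:

Problem sizes at each level:
Level 0: 4
Level 1: 2
Level 2: 1

The root is level 0 and the size-1 base case is level 2 (the tree spans levels 0 through 2, i.e. 3 levels counting the root), so the depth is the number of divisions: log_2(4) = 2

The recursion tree depth is log_2(4) = 2. At each level, the problem size is divided by 2, so it takes 2 divisions to reduce to a base case of size 1. The algorithm makes 7 recursive calls at each level.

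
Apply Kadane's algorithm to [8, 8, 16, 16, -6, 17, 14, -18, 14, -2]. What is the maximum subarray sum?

Using Kadane's algorithm on [8, 8, 16, 16, -6, 17, 14, -18, 14, -2]:

Scanning through the array:
Position 1 (value 8): max_ending_here = 16, max_so_far = 16
Position 2 (value 16): max_ending_here = 32, max_so_far = 32
Position 3 (value 16): max_ending_here = 48, max_so_far = 48
Position 4 (value -6): max_ending_here = 42, max_so_far = 48
Position 5 (value 17): max_ending_here = 59, max_so_far = 59
Position 6 (value 14): max_ending_here = 73, max_so_far = 73
Position 7 (value -18): max_ending_here = 55, max_so_far = 73
Position 8 (value 14): max_ending_here = 69, max_so_far = 73
Position 9 (value -2): max_ending_here = 67, max_so_far = 73

Maximum subarray: [8, 8, 16, 16, -6, 17, 14]
Maximum sum: 73

The maximum subarray is [8, 8, 16, 16, -6, 17, 14] with sum 73. This subarray runs from index 0 to index 6.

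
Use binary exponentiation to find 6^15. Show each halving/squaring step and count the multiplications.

Computing 6^15 by squaring (build up from 6^1; each line after the first costs one multiplication):

6^1 = 6
6^2 = (6^1)^2 = 6^2 = 36
6^3 = 6 * 6^2 = 6 * 36 = 216
6^6 = (6^3)^2 = 216^2 = 46656
6^7 = 6 * 6^6 = 6 * 46656 = 279936
6^14 = (6^7)^2 = 279936^2 = 78364164096
6^15 = 6 * 6^14 = 6 * 78364164096 = 470184984576

Result: 470184984576
Multiplications needed: 6 (6 lines after 6^1)

6^15 = 470184984576. Using exponentiation by squaring, this requires 6 multiplications. The key idea: if the exponent is even, square the half-power; if odd, multiply by the base once.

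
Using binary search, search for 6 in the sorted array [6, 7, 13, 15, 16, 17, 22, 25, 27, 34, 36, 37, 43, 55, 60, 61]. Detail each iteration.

Binary search for 6 in [6, 7, 13, 15, 16, 17, 22, 25, 27, 34, 36, 37, 43, 55, 60, 61]:

lo=0, hi=15, mid=7, arr[mid]=25 -> 25 > 6, search left half
lo=0, hi=6, mid=3, arr[mid]=15 -> 15 > 6, search left half
lo=0, hi=2, mid=1, arr[mid]=7 -> 7 > 6, search left half
lo=0, hi=0, mid=0, arr[mid]=6 -> Found target at index 0!

Binary search finds 6 at index 0 after 4 comparisons. The search repeatedly halves the search space by comparing with the middle element.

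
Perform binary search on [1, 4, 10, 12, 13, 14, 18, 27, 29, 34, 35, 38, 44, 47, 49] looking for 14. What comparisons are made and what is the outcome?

Binary search for 14 in [1, 4, 10, 12, 13, 14, 18, 27, 29, 34, 35, 38, 44, 47, 49]:

lo=0, hi=14, mid=7, arr[mid]=27 -> 27 > 14, search left half
lo=0, hi=6, mid=3, arr[mid]=12 -> 12 < 14, search right half
lo=4, hi=6, mid=5, arr[mid]=14 -> Found target at index 5!

Binary search finds 14 at index 5 after 3 comparisons. The search repeatedly halves the search space by comparing with the middle element.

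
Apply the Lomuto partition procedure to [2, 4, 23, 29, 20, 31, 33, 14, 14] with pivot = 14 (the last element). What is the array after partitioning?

Lomuto partition with pivot = 14:

Initial array: [2, 4, 23, 29, 20, 31, 33, 14, 14]

arr[0]=2 <= 14: swap with position 0, array becomes [2, 4, 23, 29, 20, 31, 33, 14, 14]
arr[1]=4 <= 14: swap with position 1, array becomes [2, 4, 23, 29, 20, 31, 33, 14, 14]
arr[2]=23 > 14: no swap
arr[3]=29 > 14: no swap
arr[4]=20 > 14: no swap
arr[5]=31 > 14: no swap
arr[6]=33 > 14: no swap
arr[7]=14 <= 14: swap with position 2, array becomes [2, 4, 14, 29, 20, 31, 33, 23, 14]

Place pivot at position 3: [2, 4, 14, 14, 20, 31, 33, 23, 29]
Pivot position: 3

After partitioning with pivot 14, the array becomes [2, 4, 14, 14, 20, 31, 33, 23, 29]. The pivot is placed at index 3. All elements to the left of the pivot are <= 14, and all elements to the right are > 14.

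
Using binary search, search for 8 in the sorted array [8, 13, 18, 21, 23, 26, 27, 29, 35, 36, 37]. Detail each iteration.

Binary search for 8 in [8, 13, 18, 21, 23, 26, 27, 29, 35, 36, 37]:

lo=0, hi=10, mid=5, arr[mid]=26 -> 26 > 8, search left half
lo=0, hi=4, mid=2, arr[mid]=18 -> 18 > 8, search left half
lo=0, hi=1, mid=0, arr[mid]=8 -> Found target at index 0!

Binary search finds 8 at index 0 after 3 comparisons. The search repeatedly halves the search space by comparing with the middle element.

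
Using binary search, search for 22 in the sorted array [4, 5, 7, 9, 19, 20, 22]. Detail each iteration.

Binary search for 22 in [4, 5, 7, 9, 19, 20, 22]:

lo=0, hi=6, mid=3, arr[mid]=9 -> 9 < 22, search right half
lo=4, hi=6, mid=5, arr[mid]=20 -> 20 < 22, search right half
lo=6, hi=6, mid=6, arr[mid]=22 -> Found target at index 6!

Binary search finds 22 at index 6 after 3 comparisons. The search repeatedly halves the search space by comparing with the middle element.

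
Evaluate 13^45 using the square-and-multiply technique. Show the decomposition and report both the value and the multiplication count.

Computing 13^45 by squaring (build up from 13^1; each line after the first costs one multiplication):

13^1 = 13
13^2 = (13^1)^2 = 13^2 = 169
13^4 = (13^2)^2 = 169^2 = 28561
13^5 = 13 * 13^4 = 13 * 28561 = 371293
13^10 = (13^5)^2 = 371293^2 = 137858491849
13^11 = 13 * 13^10 = 13 * 137858491849 = 1792160394037
13^22 = (13^11)^2 = 1792160394037^2 = 3211838877954855105157369
13^44 = (13^22)^2 = 3211838877954855105157369^2 = 10315908977942302627204470186314316211062255002161
13^45 = 13 * 13^44 = 13 * 10315908977942302627204470186314316211062255002161 = 134106816713249934153658112422086110743809315028093

Result: 134106816713249934153658112422086110743809315028093
Multiplications needed: 8 (8 lines after 13^1)

13^45 = 134106816713249934153658112422086110743809315028093. Using exponentiation by squaring, this requires 8 multiplications. The key idea: if the exponent is even, square the half-power; if odd, multiply by the base once.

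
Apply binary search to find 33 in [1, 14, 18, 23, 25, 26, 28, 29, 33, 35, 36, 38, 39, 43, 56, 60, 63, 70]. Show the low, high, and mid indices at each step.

Binary search for 33 in [1, 14, 18, 23, 25, 26, 28, 29, 33, 35, 36, 38, 39, 43, 56, 60, 63, 70]:

lo=0, hi=17, mid=8, arr[mid]=33 -> Found target at index 8!

Binary search finds 33 at index 8 after 1 comparisons. The search repeatedly halves the search space by comparing with the middle element.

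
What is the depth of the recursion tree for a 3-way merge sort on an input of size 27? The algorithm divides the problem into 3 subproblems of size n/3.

For divide and conquer with division factor 3:

Problem sizes at each level:
Level 0: 27
Level 1: 9
Level 2: 3
Level 3: 1

The root is level 0 and the size-1 base case is level 3 (the tree spans levels 0 through 3, i.e. 4 levels counting the root), so the depth is the number of divisions: log_3(27) = 3

The recursion tree depth is log_3(27) = 3. At each level, the problem size is divided by 3, so it takes 3 divisions to reduce to a base case of size 1. The algorithm makes 3 recursive calls at each level.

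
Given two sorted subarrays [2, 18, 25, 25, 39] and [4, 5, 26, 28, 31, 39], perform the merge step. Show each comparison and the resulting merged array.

Merging process:

Compare 2 vs 4: take 2 from left. Merged: [2]
Compare 18 vs 4: take 4 from right. Merged: [2, 4]
Compare 18 vs 5: take 5 from right. Merged: [2, 4, 5]
Compare 18 vs 26: take 18 from left. Merged: [2, 4, 5, 18]
Compare 25 vs 26: take 25 from left. Merged: [2, 4, 5, 18, 25]
Compare 25 vs 26: take 25 from left. Merged: [2, 4, 5, 18, 25, 25]
Compare 39 vs 26: take 26 from right. Merged: [2, 4, 5, 18, 25, 25, 26]
Compare 39 vs 28: take 28 from right. Merged: [2, 4, 5, 18, 25, 25, 26, 28]
Compare 39 vs 31: take 31 from right. Merged: [2, 4, 5, 18, 25, 25, 26, 28, 31]
Compare 39 vs 39: take 39 from left. Merged: [2, 4, 5, 18, 25, 25, 26, 28, 31, 39]
Append remaining from right: [39]. Merged: [2, 4, 5, 18, 25, 25, 26, 28, 31, 39, 39]

Final merged array: [2, 4, 5, 18, 25, 25, 26, 28, 31, 39, 39]
Total comparisons: 10

The merged array is [2, 4, 5, 18, 25, 25, 26, 28, 31, 39, 39], requiring 10 comparisons. The merge step runs in O(n) time where n is the total number of elements.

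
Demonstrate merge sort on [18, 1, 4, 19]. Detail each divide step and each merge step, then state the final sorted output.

Merge sort trace:

Split: [18, 1, 4, 19] -> [18, 1] and [4, 19]
  Split: [18, 1] -> [18] and [1]
  Merge: [18] + [1] -> [1, 18]
  Split: [4, 19] -> [4] and [19]
  Merge: [4] + [19] -> [4, 19]
Merge: [1, 18] + [4, 19] -> [1, 4, 18, 19]

Final sorted array: [1, 4, 18, 19]

The merge sort proceeds by recursively splitting the array and merging sorted halves.
After all merges, the sorted array is [1, 4, 18, 19].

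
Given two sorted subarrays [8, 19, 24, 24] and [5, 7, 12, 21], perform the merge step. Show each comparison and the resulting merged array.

Merging process:

Compare 8 vs 5: take 5 from right. Merged: [5]
Compare 8 vs 7: take 7 from right. Merged: [5, 7]
Compare 8 vs 12: take 8 from left. Merged: [5, 7, 8]
Compare 19 vs 12: take 12 from right. Merged: [5, 7, 8, 12]
Compare 19 vs 21: take 19 from left. Merged: [5, 7, 8, 12, 19]
Compare 24 vs 21: take 21 from right. Merged: [5, 7, 8, 12, 19, 21]
Append remaining from left: [24, 24]. Merged: [5, 7, 8, 12, 19, 21, 24, 24]

Final merged array: [5, 7, 8, 12, 19, 21, 24, 24]
Total comparisons: 6

The merged array is [5, 7, 8, 12, 19, 21, 24, 24], requiring 6 comparisons. The merge step runs in O(n) time where n is the total number of elements.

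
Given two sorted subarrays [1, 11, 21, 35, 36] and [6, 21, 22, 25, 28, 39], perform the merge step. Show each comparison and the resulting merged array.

Merging process:

Compare 1 vs 6: take 1 from left. Merged: [1]
Compare 11 vs 6: take 6 from right. Merged: [1, 6]
Compare 11 vs 21: take 11 from left. Merged: [1, 6, 11]
Compare 21 vs 21: take 21 from left. Merged: [1, 6, 11, 21]
Compare 35 vs 21: take 21 from right. Merged: [1, 6, 11, 21, 21]
Compare 35 vs 22: take 22 from right. Merged: [1, 6, 11, 21, 21, 22]
Compare 35 vs 25: take 25 from right. Merged: [1, 6, 11, 21, 21, 22, 25]
Compare 35 vs 28: take 28 from right. Merged: [1, 6, 11, 21, 21, 22, 25, 28]
Compare 35 vs 39: take 35 from left. Merged: [1, 6, 11, 21, 21, 22, 25, 28, 35]
Compare 36 vs 39: take 36 from left. Merged: [1, 6, 11, 21, 21, 22, 25, 28, 35, 36]
Append remaining from right: [39]. Merged: [1, 6, 11, 21, 21, 22, 25, 28, 35, 36, 39]

Final merged array: [1, 6, 11, 21, 21, 22, 25, 28, 35, 36, 39]
Total comparisons: 10

The merged array is [1, 6, 11, 21, 21, 22, 25, 28, 35, 36, 39], requiring 10 comparisons. The merge step runs in O(n) time where n is the total number of elements.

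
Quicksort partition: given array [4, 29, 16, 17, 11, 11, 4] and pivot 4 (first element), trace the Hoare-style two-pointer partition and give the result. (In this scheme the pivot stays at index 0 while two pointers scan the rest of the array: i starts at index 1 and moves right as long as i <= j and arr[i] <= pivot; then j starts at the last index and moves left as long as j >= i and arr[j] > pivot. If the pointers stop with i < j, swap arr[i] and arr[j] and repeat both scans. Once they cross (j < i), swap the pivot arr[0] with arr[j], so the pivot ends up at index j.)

Hoare-style two-pointer partition with pivot = 4:

Initial array: [4, 29, 16, 17, 11, 11, 4]

Pointers start at i = 1, j = 6.
i stops at index 1 (arr[1]=29 > 4), j stops at index 6 (arr[6]=4 <= 4): swap arr[1] and arr[6], array becomes [4, 4, 16, 17, 11, 11, 29]
i ends at 2, j ends at 1: the pointers have crossed (j < i), so scanning stops.

Swap pivot arr[0] with arr[1] to place pivot at position 1: [4, 4, 16, 17, 11, 11, 29]
Pivot position: 1

After partitioning with pivot 4, the array becomes [4, 4, 16, 17, 11, 11, 29]. The pivot is placed at index 1. All elements to the left of the pivot are <= 4, and all elements to the right are > 4.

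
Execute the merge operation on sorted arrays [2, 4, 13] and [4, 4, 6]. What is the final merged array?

Merging process:

Compare 2 vs 4: take 2 from left. Merged: [2]
Compare 4 vs 4: take 4 from left. Merged: [2, 4]
Compare 13 vs 4: take 4 from right. Merged: [2, 4, 4]
Compare 13 vs 4: take 4 from right. Merged: [2, 4, 4, 4]
Compare 13 vs 6: take 6 from right. Merged: [2, 4, 4, 4, 6]
Append remaining from left: [13]. Merged: [2, 4, 4, 4, 6, 13]

Final merged array: [2, 4, 4, 4, 6, 13]
Total comparisons: 5

The merged array is [2, 4, 4, 4, 6, 13], requiring 5 comparisons. The merge step runs in O(n) time where n is the total number of elements.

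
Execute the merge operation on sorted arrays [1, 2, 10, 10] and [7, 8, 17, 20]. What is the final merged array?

Merging process:

Compare 1 vs 7: take 1 from left. Merged: [1]
Compare 2 vs 7: take 2 from left. Merged: [1, 2]
Compare 10 vs 7: take 7 from right. Merged: [1, 2, 7]
Compare 10 vs 8: take 8 from right. Merged: [1, 2, 7, 8]
Compare 10 vs 17: take 10 from left. Merged: [1, 2, 7, 8, 10]
Compare 10 vs 17: take 10 from left. Merged: [1, 2, 7, 8, 10, 10]
Append remaining from right: [17, 20]. Merged: [1, 2, 7, 8, 10, 10, 17, 20]

Final merged array: [1, 2, 7, 8, 10, 10, 17, 20]
Total comparisons: 6

The merged array is [1, 2, 7, 8, 10, 10, 17, 20], requiring 6 comparisons. The merge step runs in O(n) time where n is the total number of elements.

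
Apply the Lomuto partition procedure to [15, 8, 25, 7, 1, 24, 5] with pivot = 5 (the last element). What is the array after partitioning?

Lomuto partition with pivot = 5:

Initial array: [15, 8, 25, 7, 1, 24, 5]

arr[0]=15 > 5: no swap
arr[1]=8 > 5: no swap
arr[2]=25 > 5: no swap
arr[3]=7 > 5: no swap
arr[4]=1 <= 5: swap with position 0, array becomes [1, 8, 25, 7, 15, 24, 5]
arr[5]=24 > 5: no swap

Place pivot at position 1: [1, 5, 25, 7, 15, 24, 8]
Pivot position: 1

After partitioning with pivot 5, the array becomes [1, 5, 25, 7, 15, 24, 8]. The pivot is placed at index 1. All elements to the left of the pivot are <= 5, and all elements to the right are > 5.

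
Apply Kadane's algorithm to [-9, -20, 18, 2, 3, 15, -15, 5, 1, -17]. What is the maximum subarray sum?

Using Kadane's algorithm on [-9, -20, 18, 2, 3, 15, -15, 5, 1, -17]:

Scanning through the array:
Position 1 (value -20): max_ending_here = -20, max_so_far = -9
Position 2 (value 18): max_ending_here = 18, max_so_far = 18
Position 3 (value 2): max_ending_here = 20, max_so_far = 20
Position 4 (value 3): max_ending_here = 23, max_so_far = 23
Position 5 (value 15): max_ending_here = 38, max_so_far = 38
Position 6 (value -15): max_ending_here = 23, max_so_far = 38
Position 7 (value 5): max_ending_here = 28, max_so_far = 38
Position 8 (value 1): max_ending_here = 29, max_so_far = 38
Position 9 (value -17): max_ending_here = 12, max_so_far = 38

Maximum subarray: [18, 2, 3, 15]
Maximum sum: 38

The maximum subarray is [18, 2, 3, 15] with sum 38. This subarray runs from index 2 to index 5.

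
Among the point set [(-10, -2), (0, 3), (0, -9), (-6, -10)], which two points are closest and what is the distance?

Computing all pairwise distances among 4 points:

d((-10, -2), (0, 3)) = 11.1803
d((-10, -2), (0, -9)) = 12.2066
d((-10, -2), (-6, -10)) = 8.9443
d((0, 3), (0, -9)) = 12.0
d((0, 3), (-6, -10)) = 14.3178
d((0, -9), (-6, -10)) = 6.0828 <-- minimum

Closest pair: (0, -9) and (-6, -10) with distance 6.0828

The closest pair is (0, -9) and (-6, -10) with Euclidean distance 6.0828. For 4 points, brute-force pairwise comparison is shown above. For large n, the divide-and-conquer algorithm (sort by x, recurse on halves, check the dividing strip) achieves O(n log n).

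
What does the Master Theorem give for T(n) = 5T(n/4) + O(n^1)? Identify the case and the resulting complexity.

Master Theorem for T(n) = 5T(n/4) + O(n^1):

a = 5, b = 4, c = 1
log_b(a) = log_4(5) = 1.1610

Case 1: c = 1 < log_4(5) = 1.1610
T(n) = O(n^(log_4 5))

For T(n) = 5T(n/4) + O(n^1): log_4(5) = 1.1610. This is Case 1 of the Master Theorem (c < log_b(a), work dominated by leaves), giving O(n^(log_4 5)).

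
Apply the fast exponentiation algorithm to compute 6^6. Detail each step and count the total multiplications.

Computing 6^6 by squaring (build up from 6^1; each line after the first costs one multiplication):

6^1 = 6
6^2 = (6^1)^2 = 6^2 = 36
6^3 = 6 * 6^2 = 6 * 36 = 216
6^6 = (6^3)^2 = 216^2 = 46656

Result: 46656
Multiplications needed: 3 (3 lines after 6^1)

6^6 = 46656. Using exponentiation by squaring, this requires 3 multiplications. The key idea: if the exponent is even, square the half-power; if odd, multiply by the base once.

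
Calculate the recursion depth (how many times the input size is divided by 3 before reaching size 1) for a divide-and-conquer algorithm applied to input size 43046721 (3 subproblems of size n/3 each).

For divide and conquer with division factor 3:

Problem sizes at each level:
Level 0: 43046721
Level 1: 14348907
Level 2: 4782969
Level 3: 1594323
Level 4: 531441
Level 5: 177147
Level 6: 59049
Level 7: 19683
Level 8: 6561
Level 9: 2187
Level 10: 729
Level 11: 243
Level 12: 81
Level 13: 27
Level 14: 9
Level 15: 3
Level 16: 1

The root is level 0 and the size-1 base case is level 16 (the tree spans levels 0 through 16, i.e. 17 levels counting the root), so the depth is the number of divisions: log_3(43046721) = 16

The recursion tree depth is log_3(43046721) = 16. At each level, the problem size is divided by 3, so it takes 16 divisions to reduce to a base case of size 1. The algorithm makes 3 recursive calls at each level.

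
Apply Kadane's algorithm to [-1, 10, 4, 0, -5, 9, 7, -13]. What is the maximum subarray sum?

Using Kadane's algorithm on [-1, 10, 4, 0, -5, 9, 7, -13]:

Scanning through the array:
Position 1 (value 10): max_ending_here = 10, max_so_far = 10
Position 2 (value 4): max_ending_here = 14, max_so_far = 14
Position 3 (value 0): max_ending_here = 14, max_so_far = 14
Position 4 (value -5): max_ending_here = 9, max_so_far = 14
Position 5 (value 9): max_ending_here = 18, max_so_far = 18
Position 6 (value 7): max_ending_here = 25, max_so_far = 25
Position 7 (value -13): max_ending_here = 12, max_so_far = 25

Maximum subarray: [10, 4, 0, -5, 9, 7]
Maximum sum: 25

The maximum subarray is [10, 4, 0, -5, 9, 7] with sum 25. This subarray runs from index 1 to index 6.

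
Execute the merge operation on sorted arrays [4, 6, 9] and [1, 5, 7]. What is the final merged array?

Merging process:

Compare 4 vs 1: take 1 from right. Merged: [1]
Compare 4 vs 5: take 4 from left. Merged: [1, 4]
Compare 6 vs 5: take 5 from right. Merged: [1, 4, 5]
Compare 6 vs 7: take 6 from left. Merged: [1, 4, 5, 6]
Compare 9 vs 7: take 7 from right. Merged: [1, 4, 5, 6, 7]
Append remaining from left: [9]. Merged: [1, 4, 5, 6, 7, 9]

Final merged array: [1, 4, 5, 6, 7, 9]
Total comparisons: 5

The merged array is [1, 4, 5, 6, 7, 9], requiring 5 comparisons. The merge step runs in O(n) time where n is the total number of elements.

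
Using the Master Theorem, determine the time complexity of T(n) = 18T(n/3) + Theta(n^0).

Master Theorem for T(n) = 18T(n/3) + O(n^0):

a = 18, b = 3, c = 0
log_b(a) = log_3(18) = 2.6309

Case 1: c = 0 < log_3(18) = 2.6309
T(n) = O(n^(log_3 18))

For T(n) = 18T(n/3) + O(n^0): log_3(18) = 2.6309. This is Case 1 of the Master Theorem (c < log_b(a), work dominated by leaves), giving O(n^(log_3 18)).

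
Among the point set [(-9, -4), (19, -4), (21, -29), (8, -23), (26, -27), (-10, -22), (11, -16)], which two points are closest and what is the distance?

Computing all pairwise distances among 7 points:

d((-9, -4), (19, -4)) = 28.0
d((-9, -4), (21, -29)) = 39.0512
d((-9, -4), (8, -23)) = 25.4951
d((-9, -4), (26, -27)) = 41.8808
d((-9, -4), (-10, -22)) = 18.0278
d((-9, -4), (11, -16)) = 23.3238
d((19, -4), (21, -29)) = 25.0799
d((19, -4), (8, -23)) = 21.9545
d((19, -4), (26, -27)) = 24.0416
d((19, -4), (-10, -22)) = 34.1321
d((19, -4), (11, -16)) = 14.4222
d((21, -29), (8, -23)) = 14.3178
d((21, -29), (26, -27)) = 5.3852 <-- minimum
d((21, -29), (-10, -22)) = 31.7805
d((21, -29), (11, -16)) = 16.4012
d((8, -23), (26, -27)) = 18.4391
d((8, -23), (-10, -22)) = 18.0278
d((8, -23), (11, -16)) = 7.6158
d((26, -27), (-10, -22)) = 36.3456
d((26, -27), (11, -16)) = 18.6011
d((-10, -22), (11, -16)) = 21.8403

Closest pair: (21, -29) and (26, -27) with distance 5.3852

The closest pair is (21, -29) and (26, -27) with Euclidean distance 5.3852. For 7 points, brute-force pairwise comparison is shown above. For large n, the divide-and-conquer algorithm (sort by x, recurse on halves, check the dividing strip) achieves O(n log n).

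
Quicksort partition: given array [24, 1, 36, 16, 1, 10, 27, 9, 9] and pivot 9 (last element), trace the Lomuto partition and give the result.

Lomuto partition with pivot = 9:

Initial array: [24, 1, 36, 16, 1, 10, 27, 9, 9]

arr[0]=24 > 9: no swap
arr[1]=1 <= 9: swap with position 0, array becomes [1, 24, 36, 16, 1, 10, 27, 9, 9]
arr[2]=36 > 9: no swap
arr[3]=16 > 9: no swap
arr[4]=1 <= 9: swap with position 1, array becomes [1, 1, 36, 16, 24, 10, 27, 9, 9]
arr[5]=10 > 9: no swap
arr[6]=27 > 9: no swap
arr[7]=9 <= 9: swap with position 2, array becomes [1, 1, 9, 16, 24, 10, 27, 36, 9]

Place pivot at position 3: [1, 1, 9, 9, 24, 10, 27, 36, 16]
Pivot position: 3

After partitioning with pivot 9, the array becomes [1, 1, 9, 9, 24, 10, 27, 36, 16]. The pivot is placed at index 3. All elements to the left of the pivot are <= 9, and all elements to the right are > 9.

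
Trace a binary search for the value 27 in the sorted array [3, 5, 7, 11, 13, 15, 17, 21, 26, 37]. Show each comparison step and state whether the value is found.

Binary search for 27 in [3, 5, 7, 11, 13, 15, 17, 21, 26, 37]:

lo=0, hi=9, mid=4, arr[mid]=13 -> 13 < 27, search right half
lo=5, hi=9, mid=7, arr[mid]=21 -> 21 < 27, search right half
lo=8, hi=9, mid=8, arr[mid]=26 -> 26 < 27, search right half
lo=9, hi=9, mid=9, arr[mid]=37 -> 37 > 27, search left half
lo=9 > hi=8, target 27 not found

Binary search determines that 27 is not in the array after 4 comparisons. The search space was exhausted without finding the target.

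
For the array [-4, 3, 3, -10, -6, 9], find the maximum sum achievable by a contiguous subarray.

Using Kadane's algorithm on [-4, 3, 3, -10, -6, 9]:

Scanning through the array:
Position 1 (value 3): max_ending_here = 3, max_so_far = 3
Position 2 (value 3): max_ending_here = 6, max_so_far = 6
Position 3 (value -10): max_ending_here = -4, max_so_far = 6
Position 4 (value -6): max_ending_here = -6, max_so_far = 6
Position 5 (value 9): max_ending_here = 9, max_so_far = 9

Maximum subarray: [9]
Maximum sum: 9

The maximum subarray is [9] with sum 9. This subarray runs from index 5 to index 5.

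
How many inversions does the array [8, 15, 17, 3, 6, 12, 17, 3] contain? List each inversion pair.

Finding inversions in [8, 15, 17, 3, 6, 12, 17, 3]:

(0, 3): arr[0]=8 > arr[3]=3
(0, 4): arr[0]=8 > arr[4]=6
(0, 7): arr[0]=8 > arr[7]=3
(1, 3): arr[1]=15 > arr[3]=3
(1, 4): arr[1]=15 > arr[4]=6
(1, 5): arr[1]=15 > arr[5]=12
(1, 7): arr[1]=15 > arr[7]=3
(2, 3): arr[2]=17 > arr[3]=3
(2, 4): arr[2]=17 > arr[4]=6
(2, 5): arr[2]=17 > arr[5]=12
(2, 7): arr[2]=17 > arr[7]=3
(4, 7): arr[4]=6 > arr[7]=3
(5, 7): arr[5]=12 > arr[7]=3
(6, 7): arr[6]=17 > arr[7]=3

Total inversions: 14

The array has 14 inversion(s): (0,3), (0,4), (0,7), (1,3), (1,4), (1,5), (1,7), (2,3), (2,4), (2,5), (2,7), (4,7), (5,7), (6,7). Each pair (i,j) satisfies i < j and arr[i] > arr[j].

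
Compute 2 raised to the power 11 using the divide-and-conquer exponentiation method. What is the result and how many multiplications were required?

Computing 2^11 by squaring (build up from 2^1; each line after the first costs one multiplication):

2^1 = 2
2^2 = (2^1)^2 = 2^2 = 4
2^4 = (2^2)^2 = 4^2 = 16
2^5 = 2 * 2^4 = 2 * 16 = 32
2^10 = (2^5)^2 = 32^2 = 1024
2^11 = 2 * 2^10 = 2 * 1024 = 2048

Result: 2048
Multiplications needed: 5 (5 lines after 2^1)

2^11 = 2048. Using exponentiation by squaring, this requires 5 multiplications. The key idea: if the exponent is even, square the half-power; if odd, multiply by the base once.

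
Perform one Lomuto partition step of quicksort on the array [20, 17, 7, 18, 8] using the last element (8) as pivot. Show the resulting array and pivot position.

Lomuto partition with pivot = 8:

Initial array: [20, 17, 7, 18, 8]

arr[0]=20 > 8: no swap
arr[1]=17 > 8: no swap
arr[2]=7 <= 8: swap with position 0, array becomes [7, 17, 20, 18, 8]
arr[3]=18 > 8: no swap

Place pivot at position 1: [7, 8, 20, 18, 17]
Pivot position: 1

After partitioning with pivot 8, the array becomes [7, 8, 20, 18, 17]. The pivot is placed at index 1. All elements to the left of the pivot are <= 8, and all elements to the right are > 8.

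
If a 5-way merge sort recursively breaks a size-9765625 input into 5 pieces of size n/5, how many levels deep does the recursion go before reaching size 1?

For divide and conquer with division factor 5:

Problem sizes at each level:
Level 0: 9765625
Level 1: 1953125
Level 2: 390625
Level 3: 78125
Level 4: 15625
Level 5: 3125
Level 6: 625
Level 7: 125
Level 8: 25
Level 9: 5
Level 10: 1

The root is level 0 and the size-1 base case is level 10 (the tree spans levels 0 through 10, i.e. 11 levels counting the root), so the depth is the number of divisions: log_5(9765625) = 10

The recursion tree depth is log_5(9765625) = 10. At each level, the problem size is divided by 5, so it takes 10 divisions to reduce to a base case of size 1. The algorithm makes 5 recursive calls at each level.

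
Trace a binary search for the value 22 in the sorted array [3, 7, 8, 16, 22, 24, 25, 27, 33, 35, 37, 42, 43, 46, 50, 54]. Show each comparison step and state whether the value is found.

Binary search for 22 in [3, 7, 8, 16, 22, 24, 25, 27, 33, 35, 37, 42, 43, 46, 50, 54]:

lo=0, hi=15, mid=7, arr[mid]=27 -> 27 > 22, search left half
lo=0, hi=6, mid=3, arr[mid]=16 -> 16 < 22, search right half
lo=4, hi=6, mid=5, arr[mid]=24 -> 24 > 22, search left half
lo=4, hi=4, mid=4, arr[mid]=22 -> Found target at index 4!

Binary search finds 22 at index 4 after 4 comparisons. The search repeatedly halves the search space by comparing with the middle element.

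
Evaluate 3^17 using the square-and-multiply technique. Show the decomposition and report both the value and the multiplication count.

Computing 3^17 by squaring (build up from 3^1; each line after the first costs one multiplication):

3^1 = 3
3^2 = (3^1)^2 = 3^2 = 9
3^4 = (3^2)^2 = 9^2 = 81
3^8 = (3^4)^2 = 81^2 = 6561
3^16 = (3^8)^2 = 6561^2 = 43046721
3^17 = 3 * 3^16 = 3 * 43046721 = 129140163

Result: 129140163
Multiplications needed: 5 (5 lines after 3^1)

3^17 = 129140163. Using exponentiation by squaring, this requires 5 multiplications. The key idea: if the exponent is even, square the half-power; if odd, multiply by the base once.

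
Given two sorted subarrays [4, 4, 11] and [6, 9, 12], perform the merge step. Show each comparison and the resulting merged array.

Merging process:

Compare 4 vs 6: take 4 from left. Merged: [4]
Compare 4 vs 6: take 4 from left. Merged: [4, 4]
Compare 11 vs 6: take 6 from right. Merged: [4, 4, 6]
Compare 11 vs 9: take 9 from right. Merged: [4, 4, 6, 9]
Compare 11 vs 12: take 11 from left. Merged: [4, 4, 6, 9, 11]
Append remaining from right: [12]. Merged: [4, 4, 6, 9, 11, 12]

Final merged array: [4, 4, 6, 9, 11, 12]
Total comparisons: 5

The merged array is [4, 4, 6, 9, 11, 12], requiring 5 comparisons. The merge step runs in O(n) time where n is the total number of elements.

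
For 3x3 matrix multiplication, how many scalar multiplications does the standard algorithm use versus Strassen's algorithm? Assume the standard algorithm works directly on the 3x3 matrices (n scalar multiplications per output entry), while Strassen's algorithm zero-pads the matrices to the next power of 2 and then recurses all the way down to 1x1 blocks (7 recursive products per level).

Matrix multiplication for 3x3 matrices:

Strassen's algorithm requires power-of-2 dimensions. Pad 3x3 to 4x4 (next power of 2).

Standard algorithm: 3^3 = 27 multiplications
Strassen's algorithm: 7^(log2(4)) = 7^2 = 49 multiplications
Difference: 27 - 49 = -22 (Strassen uses MORE here due to padding overhead — for small or just-over-power-of-2 n, padding can outweigh the per-level savings)

Standard: 27 multiplications (3^3). Strassen: 49 multiplications (7^2, after padding to 4x4). Strassen reduces 8 recursive multiplications to 7 at each level.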